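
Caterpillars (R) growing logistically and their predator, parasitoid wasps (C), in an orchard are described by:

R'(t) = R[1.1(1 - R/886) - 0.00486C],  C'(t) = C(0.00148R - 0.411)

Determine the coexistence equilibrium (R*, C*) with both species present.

R* ≈ 278, C* ≈ 155

From dC/dt = 0 with C > 0: 0.00148R* = 0.411, so R* = 278.
Substitute into dR/dt = 0: 1.1(1 - 278/886) = 0.00486C*.
The bracket is 0.687, giving C* = 0.755/0.00486 = 155.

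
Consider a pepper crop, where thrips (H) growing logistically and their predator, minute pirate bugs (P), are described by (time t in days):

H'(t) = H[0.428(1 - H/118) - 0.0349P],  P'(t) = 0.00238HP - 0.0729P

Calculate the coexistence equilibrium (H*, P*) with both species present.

H* ≈ 30.6, P* ≈ 9.08

From dP/dt = 0 with P > 0: 0.00238H* = 0.0729, so H* = 30.6.
Substitute into dH/dt = 0: 0.428(1 - 30.6/118) = 0.0349P*.
The bracket is 0.74, giving P* = 0.317/0.0349 = 9.08.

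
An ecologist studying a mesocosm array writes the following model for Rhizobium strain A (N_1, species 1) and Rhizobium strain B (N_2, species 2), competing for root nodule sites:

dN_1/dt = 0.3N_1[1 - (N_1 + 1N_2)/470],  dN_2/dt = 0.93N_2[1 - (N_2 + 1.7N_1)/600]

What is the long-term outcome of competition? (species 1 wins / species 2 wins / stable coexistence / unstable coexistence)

unstable coexistence (outcome depends on initial conditions)

Compare the nullcline intercepts: K1/α12 = 470/1 = 470 < K2 = 600; K2/α21 = 600/1.7 = 353 < K1 = 470.
Since both are reversed, neither can invade when rare; the interior point is a saddle.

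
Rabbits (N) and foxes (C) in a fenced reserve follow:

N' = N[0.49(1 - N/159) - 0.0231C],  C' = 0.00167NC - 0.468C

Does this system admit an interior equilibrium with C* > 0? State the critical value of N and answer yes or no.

Threshold N = 280; K < 280, so no, the predator goes extinct.

The predator equation gives dC/dt > 0 only when N > 0.468/0.00167 = 280.
Without the predator, N → K = 159. Since 159 < 280, the predator cannot invade.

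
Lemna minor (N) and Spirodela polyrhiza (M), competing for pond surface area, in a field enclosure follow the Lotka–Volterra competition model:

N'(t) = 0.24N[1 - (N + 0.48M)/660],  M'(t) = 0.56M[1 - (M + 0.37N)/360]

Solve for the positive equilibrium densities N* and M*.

N* ≈ 592, M* ≈ 141

Setting both brackets to zero gives the nullclines N + 0.48M = 660 and 0.37N + M = 360.
Substituting M = 360 - 0.37N into the first: N(1 - 0.48·0.37) = 660 - 0.48·360.
So N* = 487/0.822 = 592, and then M* = 360 - 0.37·592 = 141.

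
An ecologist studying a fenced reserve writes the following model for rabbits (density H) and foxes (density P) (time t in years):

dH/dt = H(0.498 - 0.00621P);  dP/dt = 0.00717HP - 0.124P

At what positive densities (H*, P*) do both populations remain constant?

Set dP/dt = 0 with P > 0: 0.00717H - 0.124 = 0, so H* = 0.124/0.00717 = 17.3.
Set dH/dt = 0 with H > 0: 0.498 - 0.00621P = 0, so P* = 0.498/0.00621 = 80.2.

H* ≈ 17.3, P* ≈ 80.2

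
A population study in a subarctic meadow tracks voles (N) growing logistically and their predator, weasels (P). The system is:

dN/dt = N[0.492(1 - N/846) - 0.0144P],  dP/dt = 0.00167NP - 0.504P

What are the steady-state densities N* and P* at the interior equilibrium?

N* ≈ 302, P* ≈ 22

From dP/dt = 0 with P > 0: 0.00167N* = 0.504, so N* = 302.
Substitute into dN/dt = 0: 0.492(1 - 302/846) = 0.0144P*.
The bracket is 0.643, giving P* = 0.316/0.0144 = 22.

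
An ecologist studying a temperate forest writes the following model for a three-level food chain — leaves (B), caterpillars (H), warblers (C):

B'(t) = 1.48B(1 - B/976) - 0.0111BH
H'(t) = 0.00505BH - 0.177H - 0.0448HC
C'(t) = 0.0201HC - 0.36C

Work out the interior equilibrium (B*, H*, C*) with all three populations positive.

From dC/dt = 0: 0.0201H* = 0.36, so H* = 17.9.
From dB/dt = 0: 1.48(1 - B*/976) = 0.0111·17.9, giving B* = 976·(1 - 0.134) = 845.
From dH/dt = 0: 0.00505·845 - 0.177 = 0.0448C*, so C* = 4.09/0.0448 = 91.3.

B* ≈ 845, H* ≈ 17.9, C* ≈ 91.3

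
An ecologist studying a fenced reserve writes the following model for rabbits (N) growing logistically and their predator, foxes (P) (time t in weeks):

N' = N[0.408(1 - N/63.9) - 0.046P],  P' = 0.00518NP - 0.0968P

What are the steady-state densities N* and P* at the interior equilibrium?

From dP/dt = 0 with P > 0: 0.00518N* = 0.0968, so N* = 18.7.
Substitute into dN/dt = 0: 0.408(1 - 18.7/63.9) = 0.046P*.
The bracket is 0.708, giving P* = 0.289/0.046 = 6.28.

N* ≈ 18.7, P* ≈ 6.28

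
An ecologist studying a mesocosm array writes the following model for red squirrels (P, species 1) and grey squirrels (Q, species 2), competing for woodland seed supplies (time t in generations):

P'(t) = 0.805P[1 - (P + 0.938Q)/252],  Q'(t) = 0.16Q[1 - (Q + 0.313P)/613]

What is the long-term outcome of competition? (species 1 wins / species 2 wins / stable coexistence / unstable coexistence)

species 2 excludes species 1

Compare the nullcline intercepts: K1/α12 = 252/0.938 = 269 < K2 = 613; K2/α21 = 613/0.313 = 1960 > K1 = 252.
Since the inequalities point opposite ways, species 2 can invade but species 1 cannot.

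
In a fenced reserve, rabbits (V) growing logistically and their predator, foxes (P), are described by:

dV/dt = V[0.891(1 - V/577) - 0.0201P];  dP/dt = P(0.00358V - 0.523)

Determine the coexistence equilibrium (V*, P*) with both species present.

V* ≈ 146, P* ≈ 33.1

From dP/dt = 0 with P > 0: 0.00358V* = 0.523, so V* = 146.
Substitute into dV/dt = 0: 0.891(1 - 146/577) = 0.0201P*.
The bracket is 0.747, giving P* = 0.665/0.0201 = 33.1.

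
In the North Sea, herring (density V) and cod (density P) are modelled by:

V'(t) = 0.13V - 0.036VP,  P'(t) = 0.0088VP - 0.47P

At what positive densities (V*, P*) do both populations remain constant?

V* ≈ 53.4, P* ≈ 3.61

Set dP/dt = 0 with P > 0: 0.0088V - 0.47 = 0, so V* = 0.47/0.0088 = 53.4.
Set dV/dt = 0 with V > 0: 0.13 - 0.036P = 0, so P* = 0.13/0.036 = 3.61.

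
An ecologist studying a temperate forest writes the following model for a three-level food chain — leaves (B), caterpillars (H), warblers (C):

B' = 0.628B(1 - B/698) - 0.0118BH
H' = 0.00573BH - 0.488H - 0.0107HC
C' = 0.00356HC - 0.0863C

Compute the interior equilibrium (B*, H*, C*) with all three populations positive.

B* ≈ 380, H* ≈ 24.2, C* ≈ 158

From dC/dt = 0: 0.00356H* = 0.0863, so H* = 24.2.
From dB/dt = 0: 0.628(1 - B*/698) = 0.0118·24.2, giving B* = 698·(1 - 0.455) = 380.
From dH/dt = 0: 0.00573·380 - 0.488 = 0.0107C*, so C* = 1.69/0.0107 = 158.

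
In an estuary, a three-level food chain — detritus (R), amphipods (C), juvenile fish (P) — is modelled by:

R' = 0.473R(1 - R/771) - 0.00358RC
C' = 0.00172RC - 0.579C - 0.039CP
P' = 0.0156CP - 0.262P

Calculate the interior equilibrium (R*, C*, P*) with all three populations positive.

From dP/dt = 0: 0.0156C* = 0.262, so C* = 16.8.
From dR/dt = 0: 0.473(1 - R*/771) = 0.00358·16.8, giving R* = 771·(1 - 0.127) = 673.
From dC/dt = 0: 0.00172·673 - 0.579 = 0.039P*, so P* = 0.579/0.039 = 14.8.

R* ≈ 673, C* ≈ 16.8, P* ≈ 14.8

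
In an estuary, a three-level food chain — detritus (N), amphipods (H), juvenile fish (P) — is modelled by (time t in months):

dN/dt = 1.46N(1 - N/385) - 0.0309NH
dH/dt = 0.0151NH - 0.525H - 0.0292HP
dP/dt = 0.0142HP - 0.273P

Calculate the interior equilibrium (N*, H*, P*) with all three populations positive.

From dP/dt = 0: 0.0142H* = 0.273, so H* = 19.2.
From dN/dt = 0: 1.46(1 - N*/385) = 0.0309·19.2, giving N* = 385·(1 - 0.407) = 228.
From dH/dt = 0: 0.0151·228 - 0.525 = 0.0292P*, so P* = 2.92/0.0292 = 100.

N* ≈ 228, H* ≈ 19.2, P* ≈ 100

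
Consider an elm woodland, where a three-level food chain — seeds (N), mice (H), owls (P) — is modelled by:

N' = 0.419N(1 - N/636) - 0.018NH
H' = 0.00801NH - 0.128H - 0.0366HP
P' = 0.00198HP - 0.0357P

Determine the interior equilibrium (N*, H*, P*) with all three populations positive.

From dP/dt = 0: 0.00198H* = 0.0357, so H* = 18.
From dN/dt = 0: 0.419(1 - N*/636) = 0.018·18, giving N* = 636·(1 - 0.775) = 143.
From dH/dt = 0: 0.00801·143 - 0.128 = 0.0366P*, so P* = 1.02/0.0366 = 27.9.

N* ≈ 143, H* ≈ 18, P* ≈ 27.9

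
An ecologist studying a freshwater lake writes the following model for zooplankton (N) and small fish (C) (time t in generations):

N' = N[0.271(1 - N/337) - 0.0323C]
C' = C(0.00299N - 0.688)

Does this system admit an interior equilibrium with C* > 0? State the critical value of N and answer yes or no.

Threshold N = 230; K > 230, so yes, the predator persists.

The predator equation gives dC/dt > 0 only when N > 0.688/0.00299 = 230.
Without the predator, N → K = 337. Since 337 > 230, the predator can invade and persist.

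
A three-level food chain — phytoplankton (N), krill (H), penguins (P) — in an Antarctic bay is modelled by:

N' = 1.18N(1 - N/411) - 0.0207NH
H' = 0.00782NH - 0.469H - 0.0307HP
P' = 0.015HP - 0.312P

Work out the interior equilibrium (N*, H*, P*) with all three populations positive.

From dP/dt = 0: 0.015H* = 0.312, so H* = 20.8.
From dN/dt = 0: 1.18(1 - N*/411) = 0.0207·20.8, giving N* = 411·(1 - 0.365) = 261.
From dH/dt = 0: 0.00782·261 - 0.469 = 0.0307P*, so P* = 1.57/0.0307 = 51.2.

N* ≈ 261, H* ≈ 20.8, P* ≈ 51.2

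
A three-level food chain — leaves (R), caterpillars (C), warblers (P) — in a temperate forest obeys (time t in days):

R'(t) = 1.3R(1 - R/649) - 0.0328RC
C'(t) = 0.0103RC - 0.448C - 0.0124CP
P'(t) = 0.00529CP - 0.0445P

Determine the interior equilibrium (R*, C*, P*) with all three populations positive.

R* ≈ 511, C* ≈ 8.41, P* ≈ 389

From dP/dt = 0: 0.00529C* = 0.0445, so C* = 8.41.
From dR/dt = 0: 1.3(1 - R*/649) = 0.0328·8.41, giving R* = 649·(1 - 0.212) = 511.
From dC/dt = 0: 0.0103·511 - 0.448 = 0.0124P*, so P* = 4.82/0.0124 = 389.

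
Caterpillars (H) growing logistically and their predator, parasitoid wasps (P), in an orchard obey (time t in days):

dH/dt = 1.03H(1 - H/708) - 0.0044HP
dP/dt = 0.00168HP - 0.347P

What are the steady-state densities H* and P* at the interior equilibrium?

From dP/dt = 0 with P > 0: 0.00168H* = 0.347, so H* = 207.
Substitute into dH/dt = 0: 1.03(1 - 207/708) = 0.0044P*.
The bracket is 0.708, giving P* = 0.73/0.0044 = 166.

H* ≈ 207, P* ≈ 166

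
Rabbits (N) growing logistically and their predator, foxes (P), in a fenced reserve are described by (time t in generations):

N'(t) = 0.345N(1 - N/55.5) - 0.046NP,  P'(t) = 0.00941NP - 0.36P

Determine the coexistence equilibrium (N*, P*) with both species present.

From dP/dt = 0 with P > 0: 0.00941N* = 0.36, so N* = 38.3.
Substitute into dN/dt = 0: 0.345(1 - 38.3/55.5) = 0.046P*.
The bracket is 0.311, giving P* = 0.107/0.046 = 2.33.

N* ≈ 38.3, P* ≈ 2.33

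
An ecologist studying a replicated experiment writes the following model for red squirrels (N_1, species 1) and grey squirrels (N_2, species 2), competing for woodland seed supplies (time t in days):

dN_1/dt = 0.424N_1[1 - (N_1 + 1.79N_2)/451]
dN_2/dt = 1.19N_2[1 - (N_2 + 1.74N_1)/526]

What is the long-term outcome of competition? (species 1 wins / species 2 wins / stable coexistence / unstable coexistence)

unstable coexistence (outcome depends on initial conditions)

Compare the nullcline intercepts: K1/α12 = 451/1.79 = 252 < K2 = 526; K2/α21 = 526/1.74 = 302 < K1 = 451.
Since both are reversed, neither can invade when rare; the interior point is a saddle.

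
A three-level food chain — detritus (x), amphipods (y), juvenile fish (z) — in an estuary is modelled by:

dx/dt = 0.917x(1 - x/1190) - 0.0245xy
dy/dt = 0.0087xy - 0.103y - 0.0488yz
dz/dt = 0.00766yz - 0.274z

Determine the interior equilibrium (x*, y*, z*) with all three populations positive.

x* ≈ 52.7, y* ≈ 35.8, z* ≈ 7.29

From dz/dt = 0: 0.00766y* = 0.274, so y* = 35.8.
From dx/dt = 0: 0.917(1 - x*/1190) = 0.0245·35.8, giving x* = 1190·(1 - 0.956) = 52.7.
From dy/dt = 0: 0.0087·52.7 - 0.103 = 0.0488z*, so z* = 0.356/0.0488 = 7.29.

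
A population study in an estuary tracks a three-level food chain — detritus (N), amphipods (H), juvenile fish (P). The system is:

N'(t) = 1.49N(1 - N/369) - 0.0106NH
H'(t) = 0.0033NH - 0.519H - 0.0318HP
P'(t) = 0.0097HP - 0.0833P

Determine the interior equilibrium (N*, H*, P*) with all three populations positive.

From dP/dt = 0: 0.0097H* = 0.0833, so H* = 8.59.
From dN/dt = 0: 1.49(1 - N*/369) = 0.0106·8.59, giving N* = 369·(1 - 0.0611) = 346.
From dH/dt = 0: 0.0033·346 - 0.519 = 0.0318P*, so P* = 0.624/0.0318 = 19.6.

N* ≈ 346, H* ≈ 8.59, P* ≈ 19.6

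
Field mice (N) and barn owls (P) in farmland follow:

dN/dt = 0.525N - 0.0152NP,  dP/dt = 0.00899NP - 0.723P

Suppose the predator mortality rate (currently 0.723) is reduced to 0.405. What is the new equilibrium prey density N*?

N* ≈ 45.1

At the interior fixed point, setting dP/dt = 0 with P > 0 fixes N* = (predator death rate)/(NP coefficient) — independent of the other coefficients.
With the change, N* = 0.405/0.00899 = 45.1; it falls from 80.4.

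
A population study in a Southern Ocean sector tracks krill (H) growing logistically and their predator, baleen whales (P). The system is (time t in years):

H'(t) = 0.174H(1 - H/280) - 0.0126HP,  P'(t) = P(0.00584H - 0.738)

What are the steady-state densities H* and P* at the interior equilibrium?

From dP/dt = 0 with P > 0: 0.00584H* = 0.738, so H* = 126.
Substitute into dH/dt = 0: 0.174(1 - 126/280) = 0.0126P*.
The bracket is 0.549, giving P* = 0.0955/0.0126 = 7.58.

H* ≈ 126, P* ≈ 7.58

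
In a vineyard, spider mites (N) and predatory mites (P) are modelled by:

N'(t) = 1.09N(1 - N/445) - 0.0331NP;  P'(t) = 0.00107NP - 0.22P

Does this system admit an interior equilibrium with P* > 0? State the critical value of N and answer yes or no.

Threshold N = 206; K > 206, so yes, the predator persists.

The predator equation gives dP/dt > 0 only when N > 0.22/0.00107 = 206.
Without the predator, N → K = 445. Since 445 > 206, the predator can invade and persist.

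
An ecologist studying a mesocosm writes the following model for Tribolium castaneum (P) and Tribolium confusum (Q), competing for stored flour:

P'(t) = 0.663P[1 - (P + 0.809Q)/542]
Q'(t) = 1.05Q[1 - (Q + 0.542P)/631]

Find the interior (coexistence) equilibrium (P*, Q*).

P* ≈ 56.1, Q* ≈ 601

Setting both brackets to zero gives the nullclines P + 0.809Q = 542 and 0.542P + Q = 631.
Substituting Q = 631 - 0.542P into the first: P(1 - 0.809·0.542) = 542 - 0.809·631.
So P* = 31.5/0.562 = 56.1, and then Q* = 631 - 0.542·56.1 = 601.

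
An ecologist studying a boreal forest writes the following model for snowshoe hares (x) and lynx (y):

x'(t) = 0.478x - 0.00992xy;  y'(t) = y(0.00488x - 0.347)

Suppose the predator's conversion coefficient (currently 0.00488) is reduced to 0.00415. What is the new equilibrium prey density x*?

x* ≈ 83.6

At the interior fixed point, setting dy/dt = 0 with y > 0 fixes x* = (predator death rate)/(xy coefficient) — independent of the other coefficients.
With the change, x* = 0.347/0.00415 = 83.6; it rises from 71.1.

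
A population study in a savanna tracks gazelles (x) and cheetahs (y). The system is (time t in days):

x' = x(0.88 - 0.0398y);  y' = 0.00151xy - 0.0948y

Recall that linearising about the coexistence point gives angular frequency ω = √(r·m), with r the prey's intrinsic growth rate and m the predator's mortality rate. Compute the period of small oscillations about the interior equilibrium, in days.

Here r = 0.88 and m = 0.0948, so r·m = 0.0834.
ω = √0.0834 = 0.289 per day, hence T = 2π/ω ≈ 21.8 days.

T ≈ 21.8 days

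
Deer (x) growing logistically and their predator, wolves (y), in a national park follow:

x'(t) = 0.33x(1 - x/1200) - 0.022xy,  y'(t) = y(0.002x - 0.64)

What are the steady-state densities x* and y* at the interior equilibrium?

From dy/dt = 0 with y > 0: 0.002x* = 0.64, so x* = 320.
Substitute into dx/dt = 0: 0.33(1 - 320/1200) = 0.022y*.
The bracket is 0.733, giving y* = 0.242/0.022 = 11.

x* ≈ 320, y* ≈ 11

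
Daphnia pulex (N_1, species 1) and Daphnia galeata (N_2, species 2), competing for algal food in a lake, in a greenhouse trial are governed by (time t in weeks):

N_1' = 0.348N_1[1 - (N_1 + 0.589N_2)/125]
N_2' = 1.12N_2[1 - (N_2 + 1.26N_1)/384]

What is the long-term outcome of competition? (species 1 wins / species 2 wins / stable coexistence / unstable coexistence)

Compare the nullcline intercepts: K1/α12 = 125/0.589 = 212 < K2 = 384; K2/α21 = 384/1.26 = 305 > K1 = 125.
Since the inequalities point opposite ways, species 2 can invade but species 1 cannot.

species 2 excludes species 1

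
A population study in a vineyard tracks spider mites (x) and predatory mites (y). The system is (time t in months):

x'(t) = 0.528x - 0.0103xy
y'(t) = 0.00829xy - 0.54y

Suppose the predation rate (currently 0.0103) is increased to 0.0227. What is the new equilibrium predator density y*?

y* ≈ 23.3

At the interior fixed point, setting dx/dt = 0 with x > 0 fixes y* = (prey growth rate)/(xy coefficient) — independent of the other coefficients.
With the change, y* = 0.528/0.0227 = 23.3; it falls from 51.3.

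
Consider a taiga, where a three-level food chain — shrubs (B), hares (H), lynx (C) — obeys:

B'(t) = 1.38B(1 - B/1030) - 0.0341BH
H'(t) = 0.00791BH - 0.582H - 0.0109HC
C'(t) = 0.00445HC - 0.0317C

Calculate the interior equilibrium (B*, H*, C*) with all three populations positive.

B* ≈ 849, H* ≈ 7.12, C* ≈ 562

From dC/dt = 0: 0.00445H* = 0.0317, so H* = 7.12.
From dB/dt = 0: 1.38(1 - B*/1030) = 0.0341·7.12, giving B* = 1030·(1 - 0.176) = 849.
From dH/dt = 0: 0.00791·849 - 0.582 = 0.0109C*, so C* = 6.13/0.0109 = 562.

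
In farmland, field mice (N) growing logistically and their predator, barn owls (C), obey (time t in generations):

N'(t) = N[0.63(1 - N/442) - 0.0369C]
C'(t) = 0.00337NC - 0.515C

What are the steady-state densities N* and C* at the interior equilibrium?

N* ≈ 153, C* ≈ 11.2

From dC/dt = 0 with C > 0: 0.00337N* = 0.515, so N* = 153.
Substitute into dN/dt = 0: 0.63(1 - 153/442) = 0.0369C*.
The bracket is 0.654, giving C* = 0.412/0.0369 = 11.2.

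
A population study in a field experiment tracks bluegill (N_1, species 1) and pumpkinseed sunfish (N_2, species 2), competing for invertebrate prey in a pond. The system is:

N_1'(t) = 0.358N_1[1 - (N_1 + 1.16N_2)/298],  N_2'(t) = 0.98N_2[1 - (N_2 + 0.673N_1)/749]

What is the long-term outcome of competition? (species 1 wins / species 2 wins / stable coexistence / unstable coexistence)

species 2 excludes species 1

Compare the nullcline intercepts: K1/α12 = 298/1.16 = 257 < K2 = 749; K2/α21 = 749/0.673 = 1110 > K1 = 298.
Since the inequalities point opposite ways, species 2 can invade but species 1 cannot.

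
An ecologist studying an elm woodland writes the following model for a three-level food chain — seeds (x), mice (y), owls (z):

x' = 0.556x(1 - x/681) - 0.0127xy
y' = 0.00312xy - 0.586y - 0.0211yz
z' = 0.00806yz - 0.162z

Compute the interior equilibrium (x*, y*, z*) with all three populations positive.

x* ≈ 368, y* ≈ 20.1, z* ≈ 26.7

From dz/dt = 0: 0.00806y* = 0.162, so y* = 20.1.
From dx/dt = 0: 0.556(1 - x*/681) = 0.0127·20.1, giving x* = 681·(1 - 0.459) = 368.
From dy/dt = 0: 0.00312·368 - 0.586 = 0.0211z*, so z* = 0.563/0.0211 = 26.7.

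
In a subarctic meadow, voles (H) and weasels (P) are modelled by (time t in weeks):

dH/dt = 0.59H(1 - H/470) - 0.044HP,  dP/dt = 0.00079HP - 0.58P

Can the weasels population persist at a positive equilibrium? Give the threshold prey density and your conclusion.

Threshold H = 734; K < 734, so no, the predator goes extinct.

The predator equation gives dP/dt > 0 only when H > 0.58/0.00079 = 734.
Without the predator, H → K = 470. Since 470 < 734, the predator cannot invade.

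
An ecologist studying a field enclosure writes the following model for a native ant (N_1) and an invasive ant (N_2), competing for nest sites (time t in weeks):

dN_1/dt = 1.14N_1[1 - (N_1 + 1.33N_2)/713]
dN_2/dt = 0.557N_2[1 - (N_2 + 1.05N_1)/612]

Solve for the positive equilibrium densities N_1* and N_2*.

Setting both brackets to zero gives the nullclines N_1 + 1.33N_2 = 713 and 1.05N_1 + N_2 = 612.
Substituting N_2 = 612 - 1.05N_1 into the first: N_1(1 - 1.33·1.05) = 713 - 1.33·612.
So N_1* = -101/-0.397 = 255, and then N_2* = 612 - 1.05·255 = 345.

N_1* ≈ 255, N_2* ≈ 345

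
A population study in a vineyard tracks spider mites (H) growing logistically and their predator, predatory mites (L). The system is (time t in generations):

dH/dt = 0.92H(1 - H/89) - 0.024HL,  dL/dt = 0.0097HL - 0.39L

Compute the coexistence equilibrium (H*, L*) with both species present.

From dL/dt = 0 with L > 0: 0.0097H* = 0.39, so H* = 40.2.
Substitute into dH/dt = 0: 0.92(1 - 40.2/89) = 0.024L*.
The bracket is 0.548, giving L* = 0.504/0.024 = 21.

H* ≈ 40.2, L* ≈ 21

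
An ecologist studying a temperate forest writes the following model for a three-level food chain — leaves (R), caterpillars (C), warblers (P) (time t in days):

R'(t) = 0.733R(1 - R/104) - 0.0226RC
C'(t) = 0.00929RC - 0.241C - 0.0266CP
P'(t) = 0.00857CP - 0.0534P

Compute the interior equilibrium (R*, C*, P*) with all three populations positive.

From dP/dt = 0: 0.00857C* = 0.0534, so C* = 6.23.
From dR/dt = 0: 0.733(1 - R*/104) = 0.0226·6.23, giving R* = 104·(1 - 0.192) = 84.
From dC/dt = 0: 0.00929·84 - 0.241 = 0.0266P*, so P* = 0.54/0.0266 = 20.3.

R* ≈ 84, C* ≈ 6.23, P* ≈ 20.3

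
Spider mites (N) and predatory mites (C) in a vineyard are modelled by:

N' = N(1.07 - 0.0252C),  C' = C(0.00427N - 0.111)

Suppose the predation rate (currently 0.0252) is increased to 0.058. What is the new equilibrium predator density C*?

C* ≈ 18.4

At the interior fixed point, setting dN/dt = 0 with N > 0 fixes C* = (prey growth rate)/(NC coefficient) — independent of the other coefficients.
With the change, C* = 1.07/0.058 = 18.4; it falls from 42.5.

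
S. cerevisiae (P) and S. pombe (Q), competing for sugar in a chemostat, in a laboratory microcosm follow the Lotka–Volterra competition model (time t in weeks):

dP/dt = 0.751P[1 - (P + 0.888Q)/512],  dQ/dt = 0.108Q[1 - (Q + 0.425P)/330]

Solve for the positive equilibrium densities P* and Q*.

P* ≈ 352, Q* ≈ 181

Setting both brackets to zero gives the nullclines P + 0.888Q = 512 and 0.425P + Q = 330.
Substituting Q = 330 - 0.425P into the first: P(1 - 0.888·0.425) = 512 - 0.888·330.
So P* = 219/0.623 = 352, and then Q* = 330 - 0.425·352 = 181.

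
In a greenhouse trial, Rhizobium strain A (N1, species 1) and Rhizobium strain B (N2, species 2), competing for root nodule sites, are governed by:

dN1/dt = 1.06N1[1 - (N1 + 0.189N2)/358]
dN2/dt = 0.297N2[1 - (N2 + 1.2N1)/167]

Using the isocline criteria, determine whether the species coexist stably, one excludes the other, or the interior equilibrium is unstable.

species 1 excludes species 2

Compare the nullcline intercepts: K1/α12 = 358/0.189 = 1890 > K2 = 167; K2/α21 = 167/1.2 = 139 < K1 = 358.
Since the inequalities point opposite ways, species 1 can invade but species 2 cannot.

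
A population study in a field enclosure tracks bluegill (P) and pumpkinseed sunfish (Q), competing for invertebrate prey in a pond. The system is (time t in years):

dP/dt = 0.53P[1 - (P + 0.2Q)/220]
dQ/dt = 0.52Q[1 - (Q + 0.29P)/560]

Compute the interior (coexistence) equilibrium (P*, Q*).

Setting both brackets to zero gives the nullclines P + 0.2Q = 220 and 0.29P + Q = 560.
Substituting Q = 560 - 0.29P into the first: P(1 - 0.2·0.29) = 220 - 0.2·560.
So P* = 108/0.942 = 115, and then Q* = 560 - 0.29·115 = 527.

P* ≈ 115, Q* ≈ 527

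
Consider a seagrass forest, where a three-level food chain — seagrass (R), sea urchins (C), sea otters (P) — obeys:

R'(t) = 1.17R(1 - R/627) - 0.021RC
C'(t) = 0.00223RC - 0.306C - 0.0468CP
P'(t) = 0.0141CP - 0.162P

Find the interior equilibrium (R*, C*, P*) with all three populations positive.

R* ≈ 498, C* ≈ 11.5, P* ≈ 17.2

From dP/dt = 0: 0.0141C* = 0.162, so C* = 11.5.
From dR/dt = 0: 1.17(1 - R*/627) = 0.021·11.5, giving R* = 627·(1 - 0.206) = 498.
From dC/dt = 0: 0.00223·498 - 0.306 = 0.0468P*, so P* = 0.804/0.0468 = 17.2.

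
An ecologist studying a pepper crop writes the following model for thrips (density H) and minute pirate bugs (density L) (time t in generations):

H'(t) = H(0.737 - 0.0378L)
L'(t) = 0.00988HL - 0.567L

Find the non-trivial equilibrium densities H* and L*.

Set dL/dt = 0 with L > 0: 0.00988H - 0.567 = 0, so H* = 0.567/0.00988 = 57.4.
Set dH/dt = 0 with H > 0: 0.737 - 0.0378L = 0, so L* = 0.737/0.0378 = 19.5.

H* ≈ 57.4, L* ≈ 19.5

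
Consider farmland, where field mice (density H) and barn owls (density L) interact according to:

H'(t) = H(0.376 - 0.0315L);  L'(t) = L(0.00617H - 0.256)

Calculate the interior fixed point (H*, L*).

H* ≈ 41.5, L* ≈ 11.9

Set dL/dt = 0 with L > 0: 0.00617H - 0.256 = 0, so H* = 0.256/0.00617 = 41.5.
Set dH/dt = 0 with H > 0: 0.376 - 0.0315L = 0, so L* = 0.376/0.0315 = 11.9.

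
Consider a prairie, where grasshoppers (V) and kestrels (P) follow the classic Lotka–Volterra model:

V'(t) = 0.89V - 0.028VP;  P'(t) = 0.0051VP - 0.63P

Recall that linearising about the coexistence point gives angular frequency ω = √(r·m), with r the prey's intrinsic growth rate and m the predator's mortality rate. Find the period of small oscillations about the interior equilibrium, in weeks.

T ≈ 8.39 weeks

Here r = 0.89 and m = 0.63, so r·m = 0.561.
ω = √0.561 = 0.749 per week, hence T = 2π/ω ≈ 8.39 weeks.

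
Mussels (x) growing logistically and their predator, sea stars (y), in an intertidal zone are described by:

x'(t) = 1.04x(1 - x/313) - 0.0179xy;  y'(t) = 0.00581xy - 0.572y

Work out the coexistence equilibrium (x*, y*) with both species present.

From dy/dt = 0 with y > 0: 0.00581x* = 0.572, so x* = 98.5.
Substitute into dx/dt = 0: 1.04(1 - 98.5/313) = 0.0179y*.
The bracket is 0.685, giving y* = 0.713/0.0179 = 39.8.

x* ≈ 98.5, y* ≈ 39.8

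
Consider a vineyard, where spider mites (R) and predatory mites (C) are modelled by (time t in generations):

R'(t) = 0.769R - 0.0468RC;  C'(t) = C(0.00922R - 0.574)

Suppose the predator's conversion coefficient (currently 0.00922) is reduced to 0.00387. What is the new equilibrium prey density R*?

At the interior fixed point, setting dC/dt = 0 with C > 0 fixes R* = (predator death rate)/(RC coefficient) — independent of the other coefficients.
With the change, R* = 0.574/0.00387 = 148; it rises from 62.3.

R* ≈ 148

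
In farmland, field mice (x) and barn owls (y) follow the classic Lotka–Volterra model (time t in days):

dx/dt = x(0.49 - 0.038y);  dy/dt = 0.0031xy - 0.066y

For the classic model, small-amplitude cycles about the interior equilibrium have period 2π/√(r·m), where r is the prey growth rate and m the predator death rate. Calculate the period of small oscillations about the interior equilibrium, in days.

Here r = 0.49 and m = 0.066, so r·m = 0.0323.
ω = √0.0323 = 0.18 per day, hence T = 2π/ω ≈ 34.9 days.

T ≈ 34.9 days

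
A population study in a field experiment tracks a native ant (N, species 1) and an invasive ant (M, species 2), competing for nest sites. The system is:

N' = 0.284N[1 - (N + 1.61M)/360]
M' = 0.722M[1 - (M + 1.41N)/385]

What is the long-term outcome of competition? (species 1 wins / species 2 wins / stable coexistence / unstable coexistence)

unstable coexistence (outcome depends on initial conditions)

Compare the nullcline intercepts: K1/α12 = 360/1.61 = 224 < K2 = 385; K2/α21 = 385/1.41 = 273 < K1 = 360.
Since both are reversed, neither can invade when rare; the interior point is a saddle.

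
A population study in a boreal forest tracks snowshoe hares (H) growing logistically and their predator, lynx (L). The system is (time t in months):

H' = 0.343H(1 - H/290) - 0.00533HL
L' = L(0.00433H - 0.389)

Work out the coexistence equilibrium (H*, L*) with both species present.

H* ≈ 89.8, L* ≈ 44.4

From dL/dt = 0 with L > 0: 0.00433H* = 0.389, so H* = 89.8.
Substitute into dH/dt = 0: 0.343(1 - 89.8/290) = 0.00533L*.
The bracket is 0.69, giving L* = 0.237/0.00533 = 44.4.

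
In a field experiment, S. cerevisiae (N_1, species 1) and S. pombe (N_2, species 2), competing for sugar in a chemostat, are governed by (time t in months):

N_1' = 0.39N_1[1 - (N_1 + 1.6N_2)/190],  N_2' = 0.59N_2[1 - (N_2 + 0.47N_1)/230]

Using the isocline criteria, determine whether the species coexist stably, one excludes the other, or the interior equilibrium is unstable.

species 2 excludes species 1

Compare the nullcline intercepts: K1/α12 = 190/1.6 = 119 < K2 = 230; K2/α21 = 230/0.47 = 489 > K1 = 190.
Since the inequalities point opposite ways, species 2 can invade but species 1 cannot.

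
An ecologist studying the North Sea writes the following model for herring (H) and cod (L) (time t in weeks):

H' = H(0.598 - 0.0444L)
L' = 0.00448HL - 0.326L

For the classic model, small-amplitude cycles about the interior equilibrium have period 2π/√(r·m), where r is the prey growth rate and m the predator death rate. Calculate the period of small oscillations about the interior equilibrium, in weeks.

Here r = 0.598 and m = 0.326, so r·m = 0.195.
ω = √0.195 = 0.442 per week, hence T = 2π/ω ≈ 14.2 weeks.

T ≈ 14.2 weeks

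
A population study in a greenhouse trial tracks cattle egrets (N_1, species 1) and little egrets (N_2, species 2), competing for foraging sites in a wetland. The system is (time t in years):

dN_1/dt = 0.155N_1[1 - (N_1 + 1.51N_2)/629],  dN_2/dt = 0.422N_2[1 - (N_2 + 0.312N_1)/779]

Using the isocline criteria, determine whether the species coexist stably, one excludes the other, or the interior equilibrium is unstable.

species 2 excludes species 1

Compare the nullcline intercepts: K1/α12 = 629/1.51 = 417 < K2 = 779; K2/α21 = 779/0.312 = 2500 > K1 = 629.
Since the inequalities point opposite ways, species 2 can invade but species 1 cannot.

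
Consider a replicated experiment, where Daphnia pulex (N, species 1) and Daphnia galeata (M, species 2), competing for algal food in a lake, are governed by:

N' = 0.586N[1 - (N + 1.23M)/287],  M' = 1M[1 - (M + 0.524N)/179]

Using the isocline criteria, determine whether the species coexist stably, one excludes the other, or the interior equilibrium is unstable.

Compare the nullcline intercepts: K1/α12 = 287/1.23 = 233 > K2 = 179; K2/α21 = 179/0.524 = 342 > K1 = 287.
Since both inequalities hold, each species can invade when rare, so the interior equilibrium is stable.

stable coexistence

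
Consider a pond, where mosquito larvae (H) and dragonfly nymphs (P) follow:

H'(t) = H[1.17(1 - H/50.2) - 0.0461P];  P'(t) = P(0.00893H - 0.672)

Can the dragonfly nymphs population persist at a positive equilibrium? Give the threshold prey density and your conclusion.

Threshold H = 75.3; K < 75.3, so no, the predator goes extinct.

The predator equation gives dP/dt > 0 only when H > 0.672/0.00893 = 75.3.
Without the predator, H → K = 50.2. Since 50.2 < 75.3, the predator cannot invade.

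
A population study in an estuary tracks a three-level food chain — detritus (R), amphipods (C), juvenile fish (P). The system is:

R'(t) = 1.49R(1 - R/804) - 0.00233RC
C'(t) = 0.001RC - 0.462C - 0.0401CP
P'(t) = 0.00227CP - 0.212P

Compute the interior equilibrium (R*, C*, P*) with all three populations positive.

From dP/dt = 0: 0.00227C* = 0.212, so C* = 93.4.
From dR/dt = 0: 1.49(1 - R*/804) = 0.00233·93.4, giving R* = 804·(1 - 0.146) = 687.
From dC/dt = 0: 0.001·687 - 0.462 = 0.0401P*, so P* = 0.225/0.0401 = 5.6.

R* ≈ 687, C* ≈ 93.4, P* ≈ 5.6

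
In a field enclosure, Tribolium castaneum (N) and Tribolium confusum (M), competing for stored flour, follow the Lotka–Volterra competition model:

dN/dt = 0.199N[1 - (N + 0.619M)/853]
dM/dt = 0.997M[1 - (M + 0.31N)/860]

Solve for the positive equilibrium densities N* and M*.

Setting both brackets to zero gives the nullclines N + 0.619M = 853 and 0.31N + M = 860.
Substituting M = 860 - 0.31N into the first: N(1 - 0.619·0.31) = 853 - 0.619·860.
So N* = 321/0.808 = 397, and then M* = 860 - 0.31·397 = 737.

N* ≈ 397, M* ≈ 737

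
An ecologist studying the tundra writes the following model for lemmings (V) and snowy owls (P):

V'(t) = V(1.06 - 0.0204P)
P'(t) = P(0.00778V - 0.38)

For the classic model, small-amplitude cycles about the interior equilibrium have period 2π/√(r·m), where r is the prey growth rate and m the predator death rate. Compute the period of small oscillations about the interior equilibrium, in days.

Here r = 1.06 and m = 0.38, so r·m = 0.403.
ω = √0.403 = 0.635 per day, hence T = 2π/ω ≈ 9.9 days.

T ≈ 9.9 days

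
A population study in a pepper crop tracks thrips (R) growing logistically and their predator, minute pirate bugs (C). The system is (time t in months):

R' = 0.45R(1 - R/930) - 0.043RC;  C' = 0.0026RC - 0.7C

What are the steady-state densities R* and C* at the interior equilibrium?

R* ≈ 269, C* ≈ 7.44

From dC/dt = 0 with C > 0: 0.0026R* = 0.7, so R* = 269.
Substitute into dR/dt = 0: 0.45(1 - 269/930) = 0.043C*.
The bracket is 0.711, giving C* = 0.32/0.043 = 7.44.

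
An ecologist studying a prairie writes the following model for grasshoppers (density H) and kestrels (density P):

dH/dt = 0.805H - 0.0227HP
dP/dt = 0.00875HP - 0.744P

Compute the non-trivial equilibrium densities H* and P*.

Set dP/dt = 0 with P > 0: 0.00875H - 0.744 = 0, so H* = 0.744/0.00875 = 85.
Set dH/dt = 0 with H > 0: 0.805 - 0.0227P = 0, so P* = 0.805/0.0227 = 35.5.

H* ≈ 85, P* ≈ 35.5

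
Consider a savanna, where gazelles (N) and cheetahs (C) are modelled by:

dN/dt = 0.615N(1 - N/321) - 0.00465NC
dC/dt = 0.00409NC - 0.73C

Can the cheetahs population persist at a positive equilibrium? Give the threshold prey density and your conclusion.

Threshold N = 178; K > 178, so yes, the predator persists.

The predator equation gives dC/dt > 0 only when N > 0.73/0.00409 = 178.
Without the predator, N → K = 321. Since 321 > 178, the predator can invade and persist.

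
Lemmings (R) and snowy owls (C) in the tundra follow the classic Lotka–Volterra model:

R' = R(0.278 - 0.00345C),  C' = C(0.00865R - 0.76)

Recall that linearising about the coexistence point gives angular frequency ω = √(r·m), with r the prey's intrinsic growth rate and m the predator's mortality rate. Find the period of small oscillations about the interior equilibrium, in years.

T ≈ 13.7 years

Here r = 0.278 and m = 0.76, so r·m = 0.211.
ω = √0.211 = 0.46 per year, hence T = 2π/ω ≈ 13.7 years.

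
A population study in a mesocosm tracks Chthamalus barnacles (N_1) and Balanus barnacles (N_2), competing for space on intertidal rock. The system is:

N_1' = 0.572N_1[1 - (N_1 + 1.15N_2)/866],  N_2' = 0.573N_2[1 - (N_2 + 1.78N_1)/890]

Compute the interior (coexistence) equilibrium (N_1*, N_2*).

Setting both brackets to zero gives the nullclines N_1 + 1.15N_2 = 866 and 1.78N_1 + N_2 = 890.
Substituting N_2 = 890 - 1.78N_1 into the first: N_1(1 - 1.15·1.78) = 866 - 1.15·890.
So N_1* = -157/-1.05 = 150, and then N_2* = 890 - 1.78·150 = 622.

N_1* ≈ 150, N_2* ≈ 622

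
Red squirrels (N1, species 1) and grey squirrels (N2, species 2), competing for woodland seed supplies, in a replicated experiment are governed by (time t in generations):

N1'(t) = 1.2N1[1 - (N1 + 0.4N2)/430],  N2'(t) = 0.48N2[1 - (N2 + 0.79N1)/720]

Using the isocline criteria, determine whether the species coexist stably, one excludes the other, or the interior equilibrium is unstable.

Compare the nullcline intercepts: K1/α12 = 430/0.4 = 1080 > K2 = 720; K2/α21 = 720/0.79 = 911 > K1 = 430.
Since both inequalities hold, each species can invade when rare, so the interior equilibrium is stable.

stable coexistence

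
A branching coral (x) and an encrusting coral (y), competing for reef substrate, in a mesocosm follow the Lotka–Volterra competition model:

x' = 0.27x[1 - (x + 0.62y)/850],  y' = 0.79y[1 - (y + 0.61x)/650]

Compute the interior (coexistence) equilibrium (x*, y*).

x* ≈ 719, y* ≈ 211

Setting both brackets to zero gives the nullclines x + 0.62y = 850 and 0.61x + y = 650.
Substituting y = 650 - 0.61x into the first: x(1 - 0.62·0.61) = 850 - 0.62·650.
So x* = 447/0.622 = 719, and then y* = 650 - 0.61·719 = 211.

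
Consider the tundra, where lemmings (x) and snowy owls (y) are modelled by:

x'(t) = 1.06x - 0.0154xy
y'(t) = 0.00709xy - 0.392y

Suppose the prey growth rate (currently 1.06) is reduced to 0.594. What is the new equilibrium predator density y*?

y* ≈ 38.6

At the interior fixed point, setting dx/dt = 0 with x > 0 fixes y* = (prey growth rate)/(xy coefficient) — independent of the other coefficients.
With the change, y* = 0.594/0.0154 = 38.6; it falls from 68.8.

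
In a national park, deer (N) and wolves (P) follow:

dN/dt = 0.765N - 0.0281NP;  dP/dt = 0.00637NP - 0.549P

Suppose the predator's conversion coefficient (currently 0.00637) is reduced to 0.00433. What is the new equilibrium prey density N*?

At the interior fixed point, setting dP/dt = 0 with P > 0 fixes N* = (predator death rate)/(NP coefficient) — independent of the other coefficients.
With the change, N* = 0.549/0.00433 = 127; it rises from 86.2.

N* ≈ 127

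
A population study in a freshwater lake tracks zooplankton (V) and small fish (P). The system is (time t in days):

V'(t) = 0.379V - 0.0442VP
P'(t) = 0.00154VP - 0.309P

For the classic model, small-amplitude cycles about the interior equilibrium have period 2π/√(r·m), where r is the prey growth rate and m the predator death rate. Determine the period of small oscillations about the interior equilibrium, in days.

Here r = 0.379 and m = 0.309, so r·m = 0.117.
ω = √0.117 = 0.342 per day, hence T = 2π/ω ≈ 18.4 days.

T ≈ 18.4 days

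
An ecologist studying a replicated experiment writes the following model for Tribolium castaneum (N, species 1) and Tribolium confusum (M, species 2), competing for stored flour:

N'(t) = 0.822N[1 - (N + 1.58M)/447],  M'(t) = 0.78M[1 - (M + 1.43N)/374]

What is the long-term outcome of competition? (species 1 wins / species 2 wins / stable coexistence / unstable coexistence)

Compare the nullcline intercepts: K1/α12 = 447/1.58 = 283 < K2 = 374; K2/α21 = 374/1.43 = 262 < K1 = 447.
Since both are reversed, neither can invade when rare; the interior point is a saddle.

unstable coexistence (outcome depends on initial conditions)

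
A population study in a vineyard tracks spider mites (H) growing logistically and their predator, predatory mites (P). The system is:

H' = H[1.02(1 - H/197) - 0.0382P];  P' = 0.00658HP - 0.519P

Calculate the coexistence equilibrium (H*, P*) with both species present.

From dP/dt = 0 with P > 0: 0.00658H* = 0.519, so H* = 78.9.
Substitute into dH/dt = 0: 1.02(1 - 78.9/197) = 0.0382P*.
The bracket is 0.6, giving P* = 0.612/0.0382 = 16.

H* ≈ 78.9, P* ≈ 16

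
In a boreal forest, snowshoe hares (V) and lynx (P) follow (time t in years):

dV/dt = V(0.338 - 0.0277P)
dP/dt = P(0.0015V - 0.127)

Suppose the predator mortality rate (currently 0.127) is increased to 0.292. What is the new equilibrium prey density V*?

V* ≈ 195

At the interior fixed point, setting dP/dt = 0 with P > 0 fixes V* = (predator death rate)/(VP coefficient) — independent of the other coefficients.
With the change, V* = 0.292/0.0015 = 195; it rises from 84.7.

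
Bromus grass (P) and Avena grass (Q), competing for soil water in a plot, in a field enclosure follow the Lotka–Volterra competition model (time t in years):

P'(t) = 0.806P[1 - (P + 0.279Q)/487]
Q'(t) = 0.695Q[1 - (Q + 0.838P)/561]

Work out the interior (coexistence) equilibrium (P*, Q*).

P* ≈ 431, Q* ≈ 200

Setting both brackets to zero gives the nullclines P + 0.279Q = 487 and 0.838P + Q = 561.
Substituting Q = 561 - 0.838P into the first: P(1 - 0.279·0.838) = 487 - 0.279·561.
So P* = 330/0.766 = 431, and then Q* = 561 - 0.838·431 = 200.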